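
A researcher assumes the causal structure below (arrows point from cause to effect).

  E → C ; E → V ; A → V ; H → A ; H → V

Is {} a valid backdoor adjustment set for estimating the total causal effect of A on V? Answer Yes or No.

Backdoor paths from A to V (paths whose first edge points into A):
  P1: A <- H -> V
Condition 1 (no descendant of A in the set): holds — descendants of A are {V}; none are in {}.
Condition 2 (every backdoor path blocked by {}):
  P1: open — no interior node is in the conditioning set.
{} does not satisfy the backdoor criterion.

No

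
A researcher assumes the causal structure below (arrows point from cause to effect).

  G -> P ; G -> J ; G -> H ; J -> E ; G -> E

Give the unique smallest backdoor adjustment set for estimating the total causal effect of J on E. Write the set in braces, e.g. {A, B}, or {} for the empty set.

Variables eligible for adjustment (non-descendants of J, excluding J and E): {G, H, P}.
Backdoor paths from J to E:
  P1: J <- G -> E
The empty set is not sufficient: P1 (J <- G -> E) has no collider blocking it and no conditioned non-collider, so it is open.
Try {G}:
  P1: blocked at fork node G ∈ conditioning set.
{G} contains no descendant of J and blocks every backdoor path.
No other singleton works — e.g. {P} leaves P1 open — so {G} is the unique smallest valid adjustment set.

{G}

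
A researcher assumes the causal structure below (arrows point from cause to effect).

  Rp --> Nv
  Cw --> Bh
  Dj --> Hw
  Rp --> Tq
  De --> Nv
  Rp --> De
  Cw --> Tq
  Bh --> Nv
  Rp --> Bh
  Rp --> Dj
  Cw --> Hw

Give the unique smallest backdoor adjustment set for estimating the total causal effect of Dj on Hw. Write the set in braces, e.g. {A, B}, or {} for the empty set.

Variables eligible for adjustment (non-descendants of Dj, excluding Dj and Hw): {Bh, Cw, De, Nv, Rp, Tq}.
Backdoor paths from Dj to Hw:
  P1: Dj <- Rp -> De -> Nv <- Bh <- Cw -> Hw
  P2: Dj <- Rp -> Bh <- Cw -> Hw
  P3: Dj <- Rp -> Tq <- Cw -> Hw
  P4: Dj <- Rp -> Nv <- Bh <- Cw -> Hw
Each backdoor path contains an unconditioned collider, so every path is already blocked with the empty conditioning set:
  P1: blocked at collider Nv (neither it nor any descendant is in the conditioning set).
  P2: blocked at collider Bh (neither it nor any descendant is in the conditioning set).
  P3: blocked at collider Tq (neither it nor any descendant is in the conditioning set).
  P4: blocked at collider Nv (neither it nor any descendant is in the conditioning set).
The empty set is therefore the unique smallest valid set.

{}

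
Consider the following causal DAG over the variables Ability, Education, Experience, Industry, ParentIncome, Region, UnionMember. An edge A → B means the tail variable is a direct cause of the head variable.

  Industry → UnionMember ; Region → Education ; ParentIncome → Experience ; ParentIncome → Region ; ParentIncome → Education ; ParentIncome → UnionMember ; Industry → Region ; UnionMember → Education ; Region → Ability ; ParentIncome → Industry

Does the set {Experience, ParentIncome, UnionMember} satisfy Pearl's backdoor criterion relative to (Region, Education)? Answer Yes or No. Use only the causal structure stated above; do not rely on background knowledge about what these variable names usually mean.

Backdoor paths from Region to Education (paths whose first edge points into Region):
  P1: Region <- ParentIncome -> Industry -> UnionMember -> Education
  P2: Region <- ParentIncome -> UnionMember -> Education
  P3: Region <- ParentIncome -> Education
  P4: Region <- Industry <- ParentIncome -> UnionMember -> Education
  P5: Region <- Industry <- ParentIncome -> Education
  P6: Region <- Industry -> UnionMember <- ParentIncome -> Education
  P7: Region <- Industry -> UnionMember -> Education
Condition 1 (no descendant of Region in the set): holds — descendants of Region are {Ability, Education}; none are in {Experience, ParentIncome, UnionMember}.
Condition 2 (every backdoor path blocked by {Experience, ParentIncome, UnionMember}):
  P1: blocked at fork node ParentIncome ∈ conditioning set.
  P2: blocked at fork node ParentIncome ∈ conditioning set.
  P3: blocked at fork node ParentIncome ∈ conditioning set.
  P4: blocked at fork node ParentIncome ∈ conditioning set.
  P5: blocked at fork node ParentIncome ∈ conditioning set.
  P6: blocked at fork node ParentIncome ∈ conditioning set.
  P7: blocked at chain node UnionMember ∈ conditioning set.
{Experience, ParentIncome, UnionMember} satisfies the backdoor criterion.

Yes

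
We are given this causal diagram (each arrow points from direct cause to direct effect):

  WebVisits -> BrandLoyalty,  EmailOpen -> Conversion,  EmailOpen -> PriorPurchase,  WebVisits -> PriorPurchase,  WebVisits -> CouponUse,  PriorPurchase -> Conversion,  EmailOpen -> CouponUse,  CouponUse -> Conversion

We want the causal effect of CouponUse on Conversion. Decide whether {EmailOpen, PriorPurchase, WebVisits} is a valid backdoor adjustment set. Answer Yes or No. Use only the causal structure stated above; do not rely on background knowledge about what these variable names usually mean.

Yes

Backdoor paths from CouponUse to Conversion (paths whose first edge points into CouponUse):
  P1: CouponUse <- EmailOpen -> PriorPurchase -> Conversion
  P2: CouponUse <- EmailOpen -> Conversion
  P3: CouponUse <- WebVisits -> PriorPurchase <- EmailOpen -> Conversion
  P4: CouponUse <- WebVisits -> PriorPurchase -> Conversion
Condition 1 (no descendant of CouponUse in the set): holds — descendants of CouponUse are {Conversion}; none are in {EmailOpen, PriorPurchase, WebVisits}.
Condition 2 (every backdoor path blocked by {EmailOpen, PriorPurchase, WebVisits}):
  P1: blocked at fork node EmailOpen ∈ conditioning set.
  P2: blocked at fork node EmailOpen ∈ conditioning set.
  P3: blocked at fork node WebVisits ∈ conditioning set.
  P4: blocked at fork node WebVisits ∈ conditioning set.
{EmailOpen, PriorPurchase, WebVisits} satisfies the backdoor criterion.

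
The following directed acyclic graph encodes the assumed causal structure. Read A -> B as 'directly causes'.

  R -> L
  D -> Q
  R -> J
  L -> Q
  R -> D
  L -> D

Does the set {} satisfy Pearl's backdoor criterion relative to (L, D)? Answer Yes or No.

Backdoor paths from L to D (paths whose first edge points into L):
  P1: L <- R -> D
Condition 1 (no descendant of L in the set): holds — descendants of L are {D, Q}; none are in {}.
Condition 2 (every backdoor path blocked by {}):
  P1: open — no interior node is in the conditioning set.
{} does not satisfy the backdoor criterion.

No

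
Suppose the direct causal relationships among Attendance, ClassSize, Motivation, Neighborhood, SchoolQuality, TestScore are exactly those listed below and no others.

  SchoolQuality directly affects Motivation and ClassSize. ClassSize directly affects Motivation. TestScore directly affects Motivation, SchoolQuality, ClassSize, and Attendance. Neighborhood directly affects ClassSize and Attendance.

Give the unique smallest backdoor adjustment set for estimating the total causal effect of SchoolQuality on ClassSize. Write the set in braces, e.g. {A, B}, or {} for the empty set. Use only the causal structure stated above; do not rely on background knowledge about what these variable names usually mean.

Variables eligible for adjustment (non-descendants of SchoolQuality, excluding SchoolQuality and ClassSize): {Attendance, Neighborhood, TestScore}.
Backdoor paths from SchoolQuality to ClassSize:
  P1: SchoolQuality <- TestScore -> Attendance <- Neighborhood -> ClassSize
  P2: SchoolQuality <- TestScore -> ClassSize
  P3: SchoolQuality <- TestScore -> Motivation <- ClassSize
The empty set is not sufficient: P2 (SchoolQuality <- TestScore -> ClassSize) has no collider blocking it and no conditioned non-collider, so it is open.
Try {TestScore}:
  P1: blocked at fork node TestScore ∈ conditioning set.
  P2: blocked at fork node TestScore ∈ conditioning set.
  P3: blocked at fork node TestScore ∈ conditioning set.
{TestScore} contains no descendant of SchoolQuality and blocks every backdoor path.
No other singleton works — e.g. {Neighborhood} leaves P2 open — so {TestScore} is the unique smallest valid adjustment set.

{TestScore}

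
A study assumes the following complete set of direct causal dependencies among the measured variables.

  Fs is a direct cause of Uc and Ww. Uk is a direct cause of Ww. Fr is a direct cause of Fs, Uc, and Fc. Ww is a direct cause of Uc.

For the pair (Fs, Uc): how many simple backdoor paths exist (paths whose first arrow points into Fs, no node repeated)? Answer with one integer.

A backdoor path from Fs to Uc is any simple undirected path whose first edge points into Fs (i.e. leaves Fs via a parent).
Parents of Fs: {Fr}.
Enumerating:
  P1: Fs <- Fr -> Uc
That exhausts the simple backdoor paths. Count: 1.

1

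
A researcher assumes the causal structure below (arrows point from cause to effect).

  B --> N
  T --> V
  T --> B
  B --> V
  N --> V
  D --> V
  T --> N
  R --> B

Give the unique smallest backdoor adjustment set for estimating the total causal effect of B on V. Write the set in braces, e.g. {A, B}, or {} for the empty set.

{T}

Variables eligible for adjustment (non-descendants of B, excluding B and V): {D, R, T}.
Backdoor paths from B to V:
  P1: B <- T -> N -> V
  P2: B <- T -> V
The empty set is not sufficient: P1 (B <- T -> N -> V) has no collider blocking it and no conditioned non-collider, so it is open.
Try {T}:
  P1: blocked at fork node T ∈ conditioning set.
  P2: blocked at fork node T ∈ conditioning set.
{T} contains no descendant of B and blocks every backdoor path.
No other singleton works — e.g. {D} leaves P1 open — so {T} is the unique smallest valid adjustment set.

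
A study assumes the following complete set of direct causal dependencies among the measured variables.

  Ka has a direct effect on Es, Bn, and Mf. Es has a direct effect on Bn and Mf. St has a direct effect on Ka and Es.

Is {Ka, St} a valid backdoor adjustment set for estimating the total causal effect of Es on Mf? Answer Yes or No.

Yes

Backdoor paths from Es to Mf (paths whose first edge points into Es):
  P1: Es <- St -> Ka -> Mf
  P2: Es <- Ka -> Mf
Condition 1 (no descendant of Es in the set): holds — descendants of Es are {Bn, Mf}; none are in {Ka, St}.
Condition 2 (every backdoor path blocked by {Ka, St}):
  P1: blocked at fork node St ∈ conditioning set.
  P2: blocked at fork node Ka ∈ conditioning set.
{Ka, St} satisfies the backdoor criterion.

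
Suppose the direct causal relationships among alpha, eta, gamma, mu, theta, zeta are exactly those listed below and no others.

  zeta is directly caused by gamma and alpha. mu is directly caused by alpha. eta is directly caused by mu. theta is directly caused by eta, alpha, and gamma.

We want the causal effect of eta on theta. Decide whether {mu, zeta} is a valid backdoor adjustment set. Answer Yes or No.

Backdoor paths from eta to theta (paths whose first edge points into eta):
  P1: eta <- mu <- alpha -> zeta <- gamma -> theta
  P2: eta <- mu <- alpha -> theta
Condition 1 (no descendant of eta in the set): holds — descendants of eta are {theta}; none are in {mu, zeta}.
Condition 2 (every backdoor path blocked by {mu, zeta}):
  P1: blocked at chain node mu ∈ conditioning set.
  P2: blocked at chain node mu ∈ conditioning set.
{mu, zeta} satisfies the backdoor criterion.

Yes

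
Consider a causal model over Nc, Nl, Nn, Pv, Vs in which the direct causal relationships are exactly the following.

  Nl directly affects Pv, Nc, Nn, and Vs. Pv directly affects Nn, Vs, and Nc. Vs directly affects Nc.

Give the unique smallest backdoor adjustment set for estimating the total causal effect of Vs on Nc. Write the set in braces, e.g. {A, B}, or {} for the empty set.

{Nl, Pv}

Variables eligible for adjustment (non-descendants of Vs, excluding Vs and Nc): {Nl, Nn, Pv}.
Backdoor paths from Vs to Nc:
  P1: Vs <- Nl -> Pv -> Nc
  P2: Vs <- Nl -> Nc
  P3: Vs <- Nl -> Nn <- Pv -> Nc
  P4: Vs <- Pv <- Nl -> Nc
  P5: Vs <- Pv -> Nc
  P6: Vs <- Pv -> Nn <- Nl -> Nc
The empty set is not sufficient: P1 (Vs <- Nl -> Pv -> Nc) has no collider blocking it and no conditioned non-collider, so it is open.
Try {Nl, Pv}:
  P1: blocked at fork node Nl ∈ conditioning set.
  P2: blocked at fork node Nl ∈ conditioning set.
  P3: blocked at fork node Nl ∈ conditioning set.
  P4: blocked at chain node Pv ∈ conditioning set.
  P5: blocked at fork node Pv ∈ conditioning set.
  P6: blocked at fork node Pv ∈ conditioning set.
{Nl, Pv} contains no descendant of Vs and blocks every backdoor path.
Every element of {Nl, Pv} is needed (dropping Nl leaves P2 open; dropping Pv leaves P5 open), so no proper subset is valid.
Among all size-2 subsets of the eligible variables, only {Nl, Pv} blocks every backdoor path, so it is the unique smallest valid adjustment set.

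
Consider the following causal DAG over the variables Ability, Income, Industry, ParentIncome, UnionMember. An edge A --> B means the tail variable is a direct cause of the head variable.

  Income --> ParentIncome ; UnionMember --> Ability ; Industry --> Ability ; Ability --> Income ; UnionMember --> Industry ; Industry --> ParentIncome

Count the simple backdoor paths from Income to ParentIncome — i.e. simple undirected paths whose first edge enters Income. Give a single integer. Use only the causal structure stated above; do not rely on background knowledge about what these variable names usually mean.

A backdoor path from Income to ParentIncome is any simple undirected path whose first edge points into Income (i.e. leaves Income via a parent).
Parents of Income: {Ability}.
Enumerating:
  P1: Income <- Ability <- UnionMember -> Industry -> ParentIncome
  P2: Income <- Ability <- Industry -> ParentIncome
That exhausts the simple backdoor paths. Count: 2.

2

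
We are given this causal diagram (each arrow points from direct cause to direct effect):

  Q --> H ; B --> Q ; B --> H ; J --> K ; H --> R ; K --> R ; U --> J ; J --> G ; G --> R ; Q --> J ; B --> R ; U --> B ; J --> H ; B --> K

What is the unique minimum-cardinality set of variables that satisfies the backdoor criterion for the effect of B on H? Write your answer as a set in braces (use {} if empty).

{U}

Variables eligible for adjustment (non-descendants of B, excluding B and H): {U}.
Backdoor paths from B to H:
  P1: B <- U -> J <- Q -> H
  P2: B <- U -> J -> K -> R <- H
  P3: B <- U -> J -> H
  P4: B <- U -> J -> G -> R <- H
The empty set is not sufficient: P3 (B <- U -> J -> H) has no collider blocking it and no conditioned non-collider, so it is open.
Try {U}:
  P1: blocked at fork node U ∈ conditioning set.
  P2: blocked at fork node U ∈ conditioning set.
  P3: blocked at fork node U ∈ conditioning set.
  P4: blocked at fork node U ∈ conditioning set.
{U} contains no descendant of B and blocks every backdoor path.
{U} is the unique smallest valid adjustment set.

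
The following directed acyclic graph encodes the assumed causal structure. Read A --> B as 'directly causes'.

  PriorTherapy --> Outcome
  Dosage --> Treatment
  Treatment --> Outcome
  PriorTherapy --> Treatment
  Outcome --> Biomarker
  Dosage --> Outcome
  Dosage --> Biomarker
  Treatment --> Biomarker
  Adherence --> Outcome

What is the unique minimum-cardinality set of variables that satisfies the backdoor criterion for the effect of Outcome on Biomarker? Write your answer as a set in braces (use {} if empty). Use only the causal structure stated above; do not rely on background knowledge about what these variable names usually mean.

{Dosage, Treatment}

Variables eligible for adjustment (non-descendants of Outcome, excluding Outcome and Biomarker): {Adherence, Dosage, PriorTherapy, Treatment}.
Backdoor paths from Outcome to Biomarker:
  P1: Outcome <- Dosage -> Treatment -> Biomarker
  P2: Outcome <- Dosage -> Biomarker
  P3: Outcome <- PriorTherapy -> Treatment <- Dosage -> Biomarker
  P4: Outcome <- PriorTherapy -> Treatment -> Biomarker
  P5: Outcome <- Treatment <- Dosage -> Biomarker
  P6: Outcome <- Treatment -> Biomarker
The empty set is not sufficient: P1 (Outcome <- Dosage -> Treatment -> Biomarker) has no collider blocking it and no conditioned non-collider, so it is open.
Try {Dosage, Treatment}:
  P1: blocked at fork node Dosage ∈ conditioning set.
  P2: blocked at fork node Dosage ∈ conditioning set.
  P3: blocked at fork node Dosage ∈ conditioning set.
  P4: blocked at chain node Treatment ∈ conditioning set.
  P5: blocked at chain node Treatment ∈ conditioning set.
  P6: blocked at fork node Treatment ∈ conditioning set.
{Dosage, Treatment} contains no descendant of Outcome and blocks every backdoor path.
Every element of {Dosage, Treatment} is needed (dropping Dosage leaves P2 open; dropping Treatment leaves P4 open), so no proper subset is valid.
Among all size-2 subsets of the eligible variables, only {Dosage, Treatment} blocks every backdoor path, so it is the unique smallest valid adjustment set.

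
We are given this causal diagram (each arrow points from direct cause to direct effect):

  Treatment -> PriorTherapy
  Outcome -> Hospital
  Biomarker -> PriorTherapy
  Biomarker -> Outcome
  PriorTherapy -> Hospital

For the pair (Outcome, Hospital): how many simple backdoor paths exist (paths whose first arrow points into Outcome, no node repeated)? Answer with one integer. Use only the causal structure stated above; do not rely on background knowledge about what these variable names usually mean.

A backdoor path from Outcome to Hospital is any simple undirected path whose first edge points into Outcome (i.e. leaves Outcome via a parent).
Parents of Outcome: {Biomarker}.
Enumerating:
  P1: Outcome <- Biomarker -> PriorTherapy -> Hospital
That exhausts the simple backdoor paths. Count: 1.

1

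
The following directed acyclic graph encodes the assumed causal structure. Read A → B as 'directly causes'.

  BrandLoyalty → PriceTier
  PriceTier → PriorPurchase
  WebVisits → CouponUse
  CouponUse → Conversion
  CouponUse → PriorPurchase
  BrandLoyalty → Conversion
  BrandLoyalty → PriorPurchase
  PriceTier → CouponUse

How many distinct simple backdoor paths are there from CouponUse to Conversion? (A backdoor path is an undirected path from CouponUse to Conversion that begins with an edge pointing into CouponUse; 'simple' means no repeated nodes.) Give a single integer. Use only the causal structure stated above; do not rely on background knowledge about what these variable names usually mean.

2

A backdoor path from CouponUse to Conversion is any simple undirected path whose first edge points into CouponUse (i.e. leaves CouponUse via a parent).
Parents of CouponUse: {PriceTier, WebVisits}.
Enumerating:
  P1: CouponUse <- PriceTier <- BrandLoyalty -> Conversion
  P2: CouponUse <- PriceTier -> PriorPurchase <- BrandLoyalty -> Conversion
That exhausts the simple backdoor paths. Count: 2.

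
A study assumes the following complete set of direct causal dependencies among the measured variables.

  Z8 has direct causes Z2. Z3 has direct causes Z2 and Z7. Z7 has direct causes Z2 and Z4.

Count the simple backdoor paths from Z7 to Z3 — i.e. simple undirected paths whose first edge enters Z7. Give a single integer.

1

A backdoor path from Z7 to Z3 is any simple undirected path whose first edge points into Z7 (i.e. leaves Z7 via a parent).
Parents of Z7: {Z2, Z4}.
Enumerating:
  P1: Z7 <- Z2 -> Z3
That exhausts the simple backdoor paths. Count: 1.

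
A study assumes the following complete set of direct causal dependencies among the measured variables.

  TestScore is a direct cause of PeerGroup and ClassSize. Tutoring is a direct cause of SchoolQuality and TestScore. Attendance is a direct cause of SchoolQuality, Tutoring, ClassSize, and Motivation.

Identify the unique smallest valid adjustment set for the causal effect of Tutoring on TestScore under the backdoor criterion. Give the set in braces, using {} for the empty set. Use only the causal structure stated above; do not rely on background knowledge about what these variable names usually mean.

{}

Variables eligible for adjustment (non-descendants of Tutoring, excluding Tutoring and TestScore): {Attendance, Motivation}.
Backdoor paths from Tutoring to TestScore:
  P1: Tutoring <- Attendance -> ClassSize <- TestScore
Each backdoor path contains an unconditioned collider, so every path is already blocked with the empty conditioning set:
  P1: blocked at collider ClassSize (neither it nor any descendant is in the conditioning set).
The empty set is therefore the unique smallest valid set.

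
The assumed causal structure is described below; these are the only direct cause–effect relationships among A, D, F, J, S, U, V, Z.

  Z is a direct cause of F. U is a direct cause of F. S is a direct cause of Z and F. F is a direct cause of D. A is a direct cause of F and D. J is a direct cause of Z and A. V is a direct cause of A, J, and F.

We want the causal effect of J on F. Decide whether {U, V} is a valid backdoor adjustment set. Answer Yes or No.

Yes

Backdoor paths from J to F (paths whose first edge points into J):
  P1: J <- V -> A -> F
  P2: J <- V -> A -> D <- F
  P3: J <- V -> F
Condition 1 (no descendant of J in the set): holds — descendants of J are {A, D, F, Z}; none are in {U, V}.
Condition 2 (every backdoor path blocked by {U, V}):
  P1: blocked at fork node V ∈ conditioning set.
  P2: blocked at fork node V ∈ conditioning set.
  P3: blocked at fork node V ∈ conditioning set.
{U, V} satisfies the backdoor criterion.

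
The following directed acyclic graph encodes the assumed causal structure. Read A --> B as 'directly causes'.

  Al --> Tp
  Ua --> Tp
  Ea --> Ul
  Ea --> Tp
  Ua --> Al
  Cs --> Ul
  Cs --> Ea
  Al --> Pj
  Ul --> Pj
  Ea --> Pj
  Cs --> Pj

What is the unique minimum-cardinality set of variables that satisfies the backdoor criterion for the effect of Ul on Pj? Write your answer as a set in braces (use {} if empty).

{Cs, Ea}

Variables eligible for adjustment (non-descendants of Ul, excluding Ul and Pj): {Al, Cs, Ea, Tp, Ua}.
Backdoor paths from Ul to Pj:
  P1: Ul <- Cs -> Ea -> Tp <- Ua -> Al -> Pj
  P2: Ul <- Cs -> Ea -> Tp <- Al -> Pj
  P3: Ul <- Cs -> Ea -> Pj
  P4: Ul <- Cs -> Pj
  P5: Ul <- Ea <- Cs -> Pj
  P6: Ul <- Ea -> Tp <- Ua -> Al -> Pj
  P7: Ul <- Ea -> Tp <- Al -> Pj
  P8: Ul <- Ea -> Pj
The empty set is not sufficient: P3 (Ul <- Cs -> Ea -> Pj) has no collider blocking it and no conditioned non-collider, so it is open.
Try {Cs, Ea}:
  P1: blocked at fork node Cs ∈ conditioning set.
  P2: blocked at fork node Cs ∈ conditioning set.
  P3: blocked at fork node Cs ∈ conditioning set.
  P4: blocked at fork node Cs ∈ conditioning set.
  P5: blocked at chain node Ea ∈ conditioning set.
  P6: blocked at fork node Ea ∈ conditioning set.
  P7: blocked at fork node Ea ∈ conditioning set.
  P8: blocked at fork node Ea ∈ conditioning set.
{Cs, Ea} contains no descendant of Ul and blocks every backdoor path.
Every element of {Cs, Ea} is needed (dropping Cs leaves P4 open; dropping Ea leaves P8 open), so no proper subset is valid.
Among all size-2 subsets of the eligible variables, only {Cs, Ea} blocks every backdoor path, so it is the unique smallest valid adjustment set.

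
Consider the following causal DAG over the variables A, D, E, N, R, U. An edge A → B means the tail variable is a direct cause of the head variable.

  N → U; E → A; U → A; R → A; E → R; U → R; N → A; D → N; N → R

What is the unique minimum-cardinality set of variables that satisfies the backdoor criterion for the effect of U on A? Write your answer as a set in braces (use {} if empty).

Variables eligible for adjustment (non-descendants of U, excluding U and A): {D, E, N}.
Backdoor paths from U to A:
  P1: U <- N -> R <- E -> A
  P2: U <- N -> R -> A
  P3: U <- N -> A
The empty set is not sufficient: P2 (U <- N -> R -> A) has no collider blocking it and no conditioned non-collider, so it is open.
Try {N}:
  P1: blocked at fork node N ∈ conditioning set.
  P2: blocked at fork node N ∈ conditioning set.
  P3: blocked at fork node N ∈ conditioning set.
{N} contains no descendant of U and blocks every backdoor path.
No other singleton works — e.g. {D} leaves P2 open — so {N} is the unique smallest valid adjustment set.

{N}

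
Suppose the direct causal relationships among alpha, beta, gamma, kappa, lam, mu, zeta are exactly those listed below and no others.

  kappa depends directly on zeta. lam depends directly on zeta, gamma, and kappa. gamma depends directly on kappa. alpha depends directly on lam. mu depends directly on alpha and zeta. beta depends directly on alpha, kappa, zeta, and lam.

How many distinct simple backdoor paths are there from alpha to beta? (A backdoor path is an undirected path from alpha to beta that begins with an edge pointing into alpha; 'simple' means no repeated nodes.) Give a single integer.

A backdoor path from alpha to beta is any simple undirected path whose first edge points into alpha (i.e. leaves alpha via a parent).
Parents of alpha: {lam}.
Enumerating:
  P1: alpha <- lam <- zeta -> kappa -> beta
  P2: alpha <- lam <- zeta -> beta
  P3: alpha <- lam <- kappa <- zeta -> beta
  P4: alpha <- lam <- kappa -> beta
  P5: alpha <- lam <- gamma <- kappa <- zeta -> beta
  P6: alpha <- lam <- gamma <- kappa -> beta
  P7: alpha <- lam -> beta
That exhausts the simple backdoor paths. Count: 7.

7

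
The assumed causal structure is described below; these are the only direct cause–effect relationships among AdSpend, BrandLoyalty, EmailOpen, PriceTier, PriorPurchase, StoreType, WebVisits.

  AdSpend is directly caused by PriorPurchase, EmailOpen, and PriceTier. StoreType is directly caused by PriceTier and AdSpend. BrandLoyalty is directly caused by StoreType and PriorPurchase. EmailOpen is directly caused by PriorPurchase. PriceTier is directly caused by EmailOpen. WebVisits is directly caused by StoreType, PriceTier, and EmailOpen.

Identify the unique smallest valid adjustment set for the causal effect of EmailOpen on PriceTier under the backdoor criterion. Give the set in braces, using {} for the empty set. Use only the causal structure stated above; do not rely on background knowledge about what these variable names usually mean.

Variables eligible for adjustment (non-descendants of EmailOpen, excluding EmailOpen and PriceTier): {PriorPurchase}.
Backdoor paths from EmailOpen to PriceTier:
  P1: EmailOpen <- PriorPurchase -> AdSpend <- PriceTier
  P2: EmailOpen <- PriorPurchase -> AdSpend -> StoreType <- PriceTier
  P3: EmailOpen <- PriorPurchase -> AdSpend -> StoreType -> WebVisits <- PriceTier
  P4: EmailOpen <- PriorPurchase -> BrandLoyalty <- StoreType <- PriceTier
  P5: EmailOpen <- PriorPurchase -> BrandLoyalty <- StoreType <- AdSpend <- PriceTier
  P6: EmailOpen <- PriorPurchase -> BrandLoyalty <- StoreType -> WebVisits <- PriceTier
Each backdoor path contains an unconditioned collider, so every path is already blocked with the empty conditioning set:
  P1: blocked at collider AdSpend (neither it nor any descendant is in the conditioning set).
  P2: blocked at collider StoreType (neither it nor any descendant is in the conditioning set).
  P3: blocked at collider WebVisits (neither it nor any descendant is in the conditioning set).
  P4: blocked at collider BrandLoyalty (neither it nor any descendant is in the conditioning set).
  P5: blocked at collider BrandLoyalty (neither it nor any descendant is in the conditioning set).
  P6: blocked at collider BrandLoyalty (neither it nor any descendant is in the conditioning set).
The empty set is therefore the unique smallest valid set.

{}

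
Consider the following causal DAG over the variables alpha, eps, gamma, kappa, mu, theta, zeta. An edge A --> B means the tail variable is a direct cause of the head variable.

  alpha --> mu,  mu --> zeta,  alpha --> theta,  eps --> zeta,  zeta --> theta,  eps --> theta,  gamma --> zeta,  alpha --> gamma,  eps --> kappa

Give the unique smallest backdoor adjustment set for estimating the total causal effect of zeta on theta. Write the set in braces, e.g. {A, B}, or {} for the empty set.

Variables eligible for adjustment (non-descendants of zeta, excluding zeta and theta): {alpha, eps, gamma, kappa, mu}.
Backdoor paths from zeta to theta:
  P1: zeta <- eps -> theta
  P2: zeta <- gamma <- alpha -> theta
  P3: zeta <- mu <- alpha -> theta
The empty set is not sufficient: P1 (zeta <- eps -> theta) has no collider blocking it and no conditioned non-collider, so it is open.
Try {alpha, eps}:
  P1: blocked at fork node eps ∈ conditioning set.
  P2: blocked at fork node alpha ∈ conditioning set.
  P3: blocked at fork node alpha ∈ conditioning set.
{alpha, eps} contains no descendant of zeta and blocks every backdoor path.
Every element of {alpha, eps} is needed (dropping alpha leaves P2 open; dropping eps leaves P1 open), so no proper subset is valid.
Among all size-2 subsets of the eligible variables, only {alpha, eps} blocks every backdoor path, so it is the unique smallest valid adjustment set.

{alpha, eps}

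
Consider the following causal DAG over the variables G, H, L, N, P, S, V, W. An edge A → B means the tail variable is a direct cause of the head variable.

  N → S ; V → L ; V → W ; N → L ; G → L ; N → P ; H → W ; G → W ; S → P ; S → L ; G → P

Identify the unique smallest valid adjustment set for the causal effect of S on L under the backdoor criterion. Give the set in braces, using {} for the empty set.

Variables eligible for adjustment (non-descendants of S, excluding S and L): {G, H, N, V, W}.
Backdoor paths from S to L:
  P1: S <- N -> P <- G -> W <- V -> L
  P2: S <- N -> P <- G -> L
  P3: S <- N -> L
The empty set is not sufficient: P3 (S <- N -> L) has no collider blocking it and no conditioned non-collider, so it is open.
Try {N}:
  P1: blocked at fork node N ∈ conditioning set.
  P2: blocked at fork node N ∈ conditioning set.
  P3: blocked at fork node N ∈ conditioning set.
{N} contains no descendant of S and blocks every backdoor path.
No other singleton works — e.g. {G} leaves P3 open — so {N} is the unique smallest valid adjustment set.

{N}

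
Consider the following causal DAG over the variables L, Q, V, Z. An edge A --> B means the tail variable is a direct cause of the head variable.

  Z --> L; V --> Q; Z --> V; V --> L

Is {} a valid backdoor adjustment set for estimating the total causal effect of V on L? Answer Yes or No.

No

Backdoor paths from V to L (paths whose first edge points into V):
  P1: V <- Z -> L
Condition 1 (no descendant of V in the set): holds — descendants of V are {L, Q}; none are in {}.
Condition 2 (every backdoor path blocked by {}):
  P1: open — no interior node is in the conditioning set.
{} does not satisfy the backdoor criterion.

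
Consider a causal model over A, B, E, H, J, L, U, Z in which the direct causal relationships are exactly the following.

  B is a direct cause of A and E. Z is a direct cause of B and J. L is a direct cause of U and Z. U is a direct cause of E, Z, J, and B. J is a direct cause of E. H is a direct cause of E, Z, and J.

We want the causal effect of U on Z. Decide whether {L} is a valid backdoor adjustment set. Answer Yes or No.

Yes

Backdoor paths from U to Z (paths whose first edge points into U):
  P1: U <- L -> Z
Condition 1 (no descendant of U in the set): holds — descendants of U are {A, B, E, J, Z}; none are in {L}.
Condition 2 (every backdoor path blocked by {L}):
  P1: blocked at fork node L ∈ conditioning set.
{L} satisfies the backdoor criterion.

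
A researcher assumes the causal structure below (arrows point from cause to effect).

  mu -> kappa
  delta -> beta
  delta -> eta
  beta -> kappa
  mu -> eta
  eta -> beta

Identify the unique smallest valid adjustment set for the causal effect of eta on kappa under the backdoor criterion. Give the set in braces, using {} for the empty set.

{delta, mu}

Variables eligible for adjustment (non-descendants of eta, excluding eta and kappa): {delta, mu}.
Backdoor paths from eta to kappa:
  P1: eta <- mu -> kappa
  P2: eta <- delta -> beta -> kappa
The empty set is not sufficient: P1 (eta <- mu -> kappa) has no collider blocking it and no conditioned non-collider, so it is open.
Try {delta, mu}:
  P1: blocked at fork node mu ∈ conditioning set.
  P2: blocked at fork node delta ∈ conditioning set.
{delta, mu} contains no descendant of eta and blocks every backdoor path.
Every element of {delta, mu} is needed (dropping delta leaves P2 open; dropping mu leaves P1 open), so no proper subset is valid.
Among all size-2 subsets of the eligible variables, only {delta, mu} blocks every backdoor path, so it is the unique smallest valid adjustment set.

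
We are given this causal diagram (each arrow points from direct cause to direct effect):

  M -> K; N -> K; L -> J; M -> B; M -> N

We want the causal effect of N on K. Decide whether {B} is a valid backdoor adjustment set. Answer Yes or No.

No

Backdoor paths from N to K (paths whose first edge points into N):
  P1: N <- M -> K
Condition 1 (no descendant of N in the set): holds — descendants of N are {K}; none are in {B}.
Condition 2 (every backdoor path blocked by {B}):
  P1: open — no interior node is in the conditioning set.
{B} does not satisfy the backdoor criterion.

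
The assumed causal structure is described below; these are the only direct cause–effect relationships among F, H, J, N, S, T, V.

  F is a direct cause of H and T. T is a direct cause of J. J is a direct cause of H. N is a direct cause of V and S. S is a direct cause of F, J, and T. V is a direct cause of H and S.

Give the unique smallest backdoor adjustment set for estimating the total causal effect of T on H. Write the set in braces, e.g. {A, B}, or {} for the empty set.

Variables eligible for adjustment (non-descendants of T, excluding T and H): {F, N, S, V}.
Backdoor paths from T to H:
  P1: T <- S <- N -> V -> H
  P2: T <- S <- V -> H
  P3: T <- S -> F -> H
  P4: T <- S -> J -> H
  P5: T <- F <- S <- N -> V -> H
  P6: T <- F <- S <- V -> H
  P7: T <- F <- S -> J -> H
  P8: T <- F -> H
The empty set is not sufficient: P1 (T <- S <- N -> V -> H) has no collider blocking it and no conditioned non-collider, so it is open.
Try {F, S}:
  P1: blocked at chain node S ∈ conditioning set.
  P2: blocked at chain node S ∈ conditioning set.
  P3: blocked at fork node S ∈ conditioning set.
  P4: blocked at fork node S ∈ conditioning set.
  P5: blocked at chain node F ∈ conditioning set.
  P6: blocked at chain node F ∈ conditioning set.
  P7: blocked at chain node F ∈ conditioning set.
  P8: blocked at fork node F ∈ conditioning set.
{F, S} contains no descendant of T and blocks every backdoor path.
Every element of {F, S} is needed (dropping F leaves P8 open; dropping S leaves P1 open), so no proper subset is valid.
Among all size-2 subsets of the eligible variables, only {F, S} blocks every backdoor path, so it is the unique smallest valid adjustment set.

{F, S}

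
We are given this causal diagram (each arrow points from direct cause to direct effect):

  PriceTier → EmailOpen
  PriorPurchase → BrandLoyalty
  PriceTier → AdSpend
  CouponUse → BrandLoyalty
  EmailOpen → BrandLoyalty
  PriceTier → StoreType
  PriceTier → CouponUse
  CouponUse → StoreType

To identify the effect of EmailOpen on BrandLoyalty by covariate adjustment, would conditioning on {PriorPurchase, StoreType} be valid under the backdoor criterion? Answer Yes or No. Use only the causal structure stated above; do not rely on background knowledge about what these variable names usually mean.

No

Backdoor paths from EmailOpen to BrandLoyalty (paths whose first edge points into EmailOpen):
  P1: EmailOpen <- PriceTier -> CouponUse -> BrandLoyalty
  P2: EmailOpen <- PriceTier -> StoreType <- CouponUse -> BrandLoyalty
Condition 1 (no descendant of EmailOpen in the set): holds — descendants of EmailOpen are {BrandLoyalty}; none are in {PriorPurchase, StoreType}.
Condition 2 (every backdoor path blocked by {PriorPurchase, StoreType}):
  P1: open — no interior node is in the conditioning set.
  P2: open — collider(s) StoreType are conditioned on (or have a conditioned descendant) and no non-collider on the path is in the set.
{PriorPurchase, StoreType} does not satisfy the backdoor criterion.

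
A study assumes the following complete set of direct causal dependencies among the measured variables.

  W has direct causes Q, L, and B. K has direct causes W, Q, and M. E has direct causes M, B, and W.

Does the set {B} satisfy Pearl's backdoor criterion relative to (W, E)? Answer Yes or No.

Backdoor paths from W to E (paths whose first edge points into W):
  P1: W <- B -> E
  P2: W <- Q -> K <- M -> E
Condition 1 (no descendant of W in the set): holds — descendants of W are {E, K}; none are in {B}.
Condition 2 (every backdoor path blocked by {B}):
  P1: blocked at fork node B ∈ conditioning set.
  P2: blocked at collider K (neither it nor any descendant is in the conditioning set).
{B} satisfies the backdoor criterion.

Yes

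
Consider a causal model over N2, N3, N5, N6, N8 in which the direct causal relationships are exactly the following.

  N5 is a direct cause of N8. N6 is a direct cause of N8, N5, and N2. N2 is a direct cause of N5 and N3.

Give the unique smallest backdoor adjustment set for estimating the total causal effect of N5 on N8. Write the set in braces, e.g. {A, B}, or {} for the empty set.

Variables eligible for adjustment (non-descendants of N5, excluding N5 and N8): {N2, N3, N6}.
Backdoor paths from N5 to N8:
  P1: N5 <- N6 -> N8
  P2: N5 <- N2 <- N6 -> N8
The empty set is not sufficient: P1 (N5 <- N6 -> N8) has no collider blocking it and no conditioned non-collider, so it is open.
Try {N6}:
  P1: blocked at fork node N6 ∈ conditioning set.
  P2: blocked at fork node N6 ∈ conditioning set.
{N6} contains no descendant of N5 and blocks every backdoor path.
No other singleton works — e.g. {N2} leaves P1 open — so {N6} is the unique smallest valid adjustment set.

{N6}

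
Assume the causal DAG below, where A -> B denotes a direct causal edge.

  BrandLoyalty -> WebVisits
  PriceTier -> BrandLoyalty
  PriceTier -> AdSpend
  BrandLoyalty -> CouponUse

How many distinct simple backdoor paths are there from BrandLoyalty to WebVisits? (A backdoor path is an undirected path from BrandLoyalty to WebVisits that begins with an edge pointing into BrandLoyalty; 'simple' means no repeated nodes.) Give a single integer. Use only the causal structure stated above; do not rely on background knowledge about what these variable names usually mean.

0

A backdoor path from BrandLoyalty to WebVisits is any simple undirected path whose first edge points into BrandLoyalty (i.e. leaves BrandLoyalty via a parent).
Parents of BrandLoyalty: {PriceTier}.
No simple path from any parent of BrandLoyalty reaches WebVisits without revisiting BrandLoyalty, so there are no backdoor paths.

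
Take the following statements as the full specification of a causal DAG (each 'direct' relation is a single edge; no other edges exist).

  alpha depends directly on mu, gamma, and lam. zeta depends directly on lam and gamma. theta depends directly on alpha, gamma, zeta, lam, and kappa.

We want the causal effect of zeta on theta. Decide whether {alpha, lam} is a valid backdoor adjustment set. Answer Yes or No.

No

Backdoor paths from zeta to theta (paths whose first edge points into zeta):
  P1: zeta <- lam -> alpha <- gamma -> theta
  P2: zeta <- lam -> alpha -> theta
  P3: zeta <- lam -> theta
  P4: zeta <- gamma -> alpha <- lam -> theta
  P5: zeta <- gamma -> alpha -> theta
  P6: zeta <- gamma -> theta
Condition 1 (no descendant of zeta in the set): holds — descendants of zeta are {theta}; none are in {alpha, lam}.
Condition 2 (every backdoor path blocked by {alpha, lam}):
  P1: blocked at fork node lam ∈ conditioning set.
  P2: blocked at fork node lam ∈ conditioning set.
  P3: blocked at fork node lam ∈ conditioning set.
  P4: blocked at fork node lam ∈ conditioning set.
  P5: blocked at chain node alpha ∈ conditioning set.
  P6: open — no interior node is in the conditioning set.
{alpha, lam} does not satisfy the backdoor criterion.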